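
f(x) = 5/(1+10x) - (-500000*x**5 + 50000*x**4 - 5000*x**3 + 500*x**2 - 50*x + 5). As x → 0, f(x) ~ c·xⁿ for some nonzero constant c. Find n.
6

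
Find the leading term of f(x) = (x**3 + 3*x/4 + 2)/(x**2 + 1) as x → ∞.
x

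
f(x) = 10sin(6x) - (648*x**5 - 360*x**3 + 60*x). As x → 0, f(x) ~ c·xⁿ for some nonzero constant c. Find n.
7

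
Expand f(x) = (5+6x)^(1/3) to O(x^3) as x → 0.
5**(1/3) + 2*5**(1/3)*x/5 - 4*5**(1/3)*x**2/25 + O(x**3)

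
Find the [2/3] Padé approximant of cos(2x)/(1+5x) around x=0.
(1 - 5*x**2/3)/(5*x**3/3 + x**2/3 + 5*x + 1)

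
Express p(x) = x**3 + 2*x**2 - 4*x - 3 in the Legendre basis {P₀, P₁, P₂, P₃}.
(-7/3)P₀ + (-17/5)P₁ + (4/3)P₂ + (2/5)P₃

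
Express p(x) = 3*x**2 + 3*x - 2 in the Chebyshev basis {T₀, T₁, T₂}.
(-1/2)T₀ + (3)T₁ + (3/2)T₂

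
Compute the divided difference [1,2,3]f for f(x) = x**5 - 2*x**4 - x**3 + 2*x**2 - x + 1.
36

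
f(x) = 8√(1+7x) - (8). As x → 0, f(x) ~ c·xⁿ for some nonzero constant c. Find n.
1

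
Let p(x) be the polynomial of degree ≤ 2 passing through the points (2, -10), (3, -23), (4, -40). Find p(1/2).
2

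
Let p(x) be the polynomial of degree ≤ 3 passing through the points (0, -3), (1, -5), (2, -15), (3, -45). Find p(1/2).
-15/4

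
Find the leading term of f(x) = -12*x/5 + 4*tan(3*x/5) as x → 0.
36*x**3/125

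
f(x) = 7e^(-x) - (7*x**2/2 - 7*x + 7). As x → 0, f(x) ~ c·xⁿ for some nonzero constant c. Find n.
3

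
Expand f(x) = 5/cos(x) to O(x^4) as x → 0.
5 + 5*x**2/2 + O(x**4)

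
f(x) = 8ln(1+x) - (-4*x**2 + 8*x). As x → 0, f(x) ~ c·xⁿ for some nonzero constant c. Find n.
3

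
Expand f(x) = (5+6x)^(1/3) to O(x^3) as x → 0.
5**(1/3) + 2*5**(1/3)*x/5 - 4*5**(1/3)*x**2/25 + O(x**3)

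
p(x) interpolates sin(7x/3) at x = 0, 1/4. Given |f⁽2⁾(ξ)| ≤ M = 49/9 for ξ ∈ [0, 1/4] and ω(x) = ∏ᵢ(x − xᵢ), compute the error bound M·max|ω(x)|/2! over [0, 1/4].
49/1152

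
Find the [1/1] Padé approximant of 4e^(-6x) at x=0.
(4 - 12*x)/(3*x + 1)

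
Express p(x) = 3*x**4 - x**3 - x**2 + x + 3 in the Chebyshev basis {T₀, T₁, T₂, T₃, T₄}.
(29/8)T₀ + (1/4)T₁ + T₂ + (-1/4)T₃ + (3/8)T₄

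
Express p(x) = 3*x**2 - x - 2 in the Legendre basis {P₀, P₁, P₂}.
-P₀ - P₁ + (2)P₂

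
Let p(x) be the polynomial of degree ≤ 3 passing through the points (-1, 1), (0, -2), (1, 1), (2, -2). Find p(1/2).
-1/2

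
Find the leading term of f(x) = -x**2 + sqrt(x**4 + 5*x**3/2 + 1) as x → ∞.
5*x/4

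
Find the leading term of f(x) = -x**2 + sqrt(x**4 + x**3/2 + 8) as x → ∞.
x/4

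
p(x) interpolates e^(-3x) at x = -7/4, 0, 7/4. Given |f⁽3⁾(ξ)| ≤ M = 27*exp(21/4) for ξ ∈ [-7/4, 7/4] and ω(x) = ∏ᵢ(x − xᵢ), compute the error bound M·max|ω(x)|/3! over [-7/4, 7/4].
343*sqrt(3)*exp(21/4)/64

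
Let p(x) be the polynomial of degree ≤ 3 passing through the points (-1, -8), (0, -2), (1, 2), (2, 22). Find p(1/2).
-7/8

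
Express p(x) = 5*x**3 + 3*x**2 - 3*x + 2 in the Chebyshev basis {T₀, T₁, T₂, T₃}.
(7/2)T₀ + (3/4)T₁ + (3/2)T₂ + (5/4)T₃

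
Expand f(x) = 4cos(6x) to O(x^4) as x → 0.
4 - 72*x**2 + O(x**4)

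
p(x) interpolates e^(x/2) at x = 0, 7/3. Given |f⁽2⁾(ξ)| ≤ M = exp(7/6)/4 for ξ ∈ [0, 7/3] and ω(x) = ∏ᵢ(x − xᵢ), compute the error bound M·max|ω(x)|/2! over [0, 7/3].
49*exp(7/6)/288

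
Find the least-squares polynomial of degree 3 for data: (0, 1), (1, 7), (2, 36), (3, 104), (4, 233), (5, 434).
10/9 + (-55/378)x + (745/252)x² + (311/108)x³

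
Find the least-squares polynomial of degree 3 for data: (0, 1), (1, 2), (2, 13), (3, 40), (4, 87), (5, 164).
8/9 + (-467/378)x + (199/126)x² + (28/27)x³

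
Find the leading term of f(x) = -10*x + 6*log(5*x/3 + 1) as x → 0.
-25*x**2/3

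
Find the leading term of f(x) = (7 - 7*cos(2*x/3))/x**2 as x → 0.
14/9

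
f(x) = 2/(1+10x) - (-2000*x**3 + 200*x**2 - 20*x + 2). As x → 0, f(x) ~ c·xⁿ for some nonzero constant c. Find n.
4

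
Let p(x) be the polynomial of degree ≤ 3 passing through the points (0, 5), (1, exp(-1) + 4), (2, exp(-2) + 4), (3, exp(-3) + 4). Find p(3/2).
(-1 + 9*e + 9*exp(2) + 63*exp(3))*exp(-3)/16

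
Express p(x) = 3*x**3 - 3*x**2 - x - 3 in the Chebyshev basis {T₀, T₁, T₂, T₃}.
(-9/2)T₀ + (5/4)T₁ + (-3/2)T₂ + (3/4)T₃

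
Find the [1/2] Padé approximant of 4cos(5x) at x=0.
4/(25*x**2/2 + 1)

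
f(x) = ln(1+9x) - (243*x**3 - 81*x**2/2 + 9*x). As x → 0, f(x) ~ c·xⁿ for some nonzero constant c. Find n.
4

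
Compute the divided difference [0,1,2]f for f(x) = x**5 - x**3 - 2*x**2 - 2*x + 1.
10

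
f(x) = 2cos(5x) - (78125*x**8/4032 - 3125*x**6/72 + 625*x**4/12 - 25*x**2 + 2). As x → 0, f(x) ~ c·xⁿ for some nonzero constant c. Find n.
10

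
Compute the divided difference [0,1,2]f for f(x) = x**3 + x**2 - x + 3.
4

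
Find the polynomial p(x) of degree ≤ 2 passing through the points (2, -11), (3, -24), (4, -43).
-3*x**2 + 2*x - 3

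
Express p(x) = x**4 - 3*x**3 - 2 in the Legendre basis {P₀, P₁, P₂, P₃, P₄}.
(-9/5)P₀ + (-9/5)P₁ + (4/7)P₂ + (-6/5)P₃ + (8/35)P₄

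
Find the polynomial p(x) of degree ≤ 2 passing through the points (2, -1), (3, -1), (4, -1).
-1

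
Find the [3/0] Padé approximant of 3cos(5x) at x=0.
3 - 75*x**2/2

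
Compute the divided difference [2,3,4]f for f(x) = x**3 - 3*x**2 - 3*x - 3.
6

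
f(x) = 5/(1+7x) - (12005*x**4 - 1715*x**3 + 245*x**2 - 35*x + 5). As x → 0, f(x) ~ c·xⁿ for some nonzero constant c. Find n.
5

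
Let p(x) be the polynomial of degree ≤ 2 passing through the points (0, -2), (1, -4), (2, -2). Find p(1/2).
-7/2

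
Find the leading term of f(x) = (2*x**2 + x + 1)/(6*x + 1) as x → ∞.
x/3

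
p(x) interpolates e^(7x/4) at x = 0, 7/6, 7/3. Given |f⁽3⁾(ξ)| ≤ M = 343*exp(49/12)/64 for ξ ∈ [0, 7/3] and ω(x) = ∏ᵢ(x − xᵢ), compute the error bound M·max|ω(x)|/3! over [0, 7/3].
117649*sqrt(3)*exp(49/12)/373248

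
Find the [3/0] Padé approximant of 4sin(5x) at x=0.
-250*x**3/3 + 20*x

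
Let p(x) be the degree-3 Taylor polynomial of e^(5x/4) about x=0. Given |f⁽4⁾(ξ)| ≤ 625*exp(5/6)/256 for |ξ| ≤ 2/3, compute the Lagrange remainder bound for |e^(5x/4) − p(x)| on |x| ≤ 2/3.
625*exp(5/6)/31104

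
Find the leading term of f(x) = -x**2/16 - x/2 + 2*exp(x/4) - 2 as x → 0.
x**3/192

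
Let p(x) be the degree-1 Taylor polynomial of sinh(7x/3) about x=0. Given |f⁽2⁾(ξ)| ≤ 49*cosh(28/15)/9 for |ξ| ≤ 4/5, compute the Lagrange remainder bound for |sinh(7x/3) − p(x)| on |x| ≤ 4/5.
392*cosh(28/15)/225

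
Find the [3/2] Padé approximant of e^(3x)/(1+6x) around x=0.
(3177*x**3/2620 + 6021*x**2/2620 + 297*x/131 + 1)/(-11529*x**2/2620 + 690*x/131 + 1)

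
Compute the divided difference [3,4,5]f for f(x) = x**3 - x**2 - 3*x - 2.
11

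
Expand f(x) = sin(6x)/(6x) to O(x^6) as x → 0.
1 - 6*x**2 + 54*x**4/5 + O(x**6)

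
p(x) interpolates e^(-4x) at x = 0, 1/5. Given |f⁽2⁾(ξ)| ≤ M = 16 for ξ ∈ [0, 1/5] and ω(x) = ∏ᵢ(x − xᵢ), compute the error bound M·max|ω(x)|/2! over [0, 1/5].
2/25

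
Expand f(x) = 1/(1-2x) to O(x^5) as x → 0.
1 + 2*x + 4*x**2 + 8*x**3 + 16*x**4 + O(x**5)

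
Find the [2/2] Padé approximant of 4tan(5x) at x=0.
20*x/(1 - 25*x**2/3)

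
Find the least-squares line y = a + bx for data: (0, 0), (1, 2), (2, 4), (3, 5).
a = 1/5, b = 17/10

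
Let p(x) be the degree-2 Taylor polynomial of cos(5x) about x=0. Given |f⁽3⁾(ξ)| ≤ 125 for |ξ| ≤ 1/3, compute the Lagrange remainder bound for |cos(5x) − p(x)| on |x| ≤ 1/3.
125/162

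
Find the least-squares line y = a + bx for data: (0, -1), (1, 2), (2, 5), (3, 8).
a = -1, b = 3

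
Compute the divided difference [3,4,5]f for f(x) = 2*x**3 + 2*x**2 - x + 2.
26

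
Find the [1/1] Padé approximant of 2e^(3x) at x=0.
(3*x + 2)/(1 - 3*x/2)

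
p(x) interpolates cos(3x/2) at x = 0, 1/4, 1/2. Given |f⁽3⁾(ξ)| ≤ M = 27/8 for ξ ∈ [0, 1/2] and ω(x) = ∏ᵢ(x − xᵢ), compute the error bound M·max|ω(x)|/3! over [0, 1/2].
sqrt(3)/512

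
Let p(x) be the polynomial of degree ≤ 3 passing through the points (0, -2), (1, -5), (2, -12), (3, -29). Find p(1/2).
-27/8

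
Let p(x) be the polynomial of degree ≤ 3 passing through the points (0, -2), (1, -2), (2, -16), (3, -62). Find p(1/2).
-11/8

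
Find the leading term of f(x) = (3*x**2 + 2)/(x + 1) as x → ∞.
3*x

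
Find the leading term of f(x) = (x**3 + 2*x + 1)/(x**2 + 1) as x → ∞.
x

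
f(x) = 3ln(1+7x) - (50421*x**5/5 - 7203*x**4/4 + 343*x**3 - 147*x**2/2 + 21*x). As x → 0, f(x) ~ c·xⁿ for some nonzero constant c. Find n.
6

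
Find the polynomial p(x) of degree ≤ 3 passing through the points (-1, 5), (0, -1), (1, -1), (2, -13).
-3*x**3 + 3*x**2 - 1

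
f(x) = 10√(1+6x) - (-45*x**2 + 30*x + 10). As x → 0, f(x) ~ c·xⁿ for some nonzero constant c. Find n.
3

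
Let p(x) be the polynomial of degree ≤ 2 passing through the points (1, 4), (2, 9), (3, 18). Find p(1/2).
3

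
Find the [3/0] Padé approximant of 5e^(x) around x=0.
5*x**3/6 + 5*x**2/2 + 5*x + 5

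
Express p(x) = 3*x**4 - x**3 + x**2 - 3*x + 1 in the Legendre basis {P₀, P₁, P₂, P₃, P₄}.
(29/15)P₀ + (-18/5)P₁ + (50/21)P₂ + (-2/5)P₃ + (24/35)P₄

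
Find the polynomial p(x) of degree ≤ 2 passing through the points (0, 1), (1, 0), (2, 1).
x**2 - 2*x + 1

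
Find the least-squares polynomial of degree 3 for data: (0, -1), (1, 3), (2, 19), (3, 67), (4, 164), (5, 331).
-127/126 + (3145/756)x + (-421/126)x² + (341/108)x³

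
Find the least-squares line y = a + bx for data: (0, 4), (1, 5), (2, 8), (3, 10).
a = 18/5, b = 21/10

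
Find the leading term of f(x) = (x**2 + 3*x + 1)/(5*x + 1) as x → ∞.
x/5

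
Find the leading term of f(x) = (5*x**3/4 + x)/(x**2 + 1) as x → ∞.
5*x/4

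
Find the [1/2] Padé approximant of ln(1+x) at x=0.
x/(-x**2/12 + x/2 + 1)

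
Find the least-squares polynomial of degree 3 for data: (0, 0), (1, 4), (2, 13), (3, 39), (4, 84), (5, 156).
13/63 + (262/189)x + (37/63)x² + (29/27)x³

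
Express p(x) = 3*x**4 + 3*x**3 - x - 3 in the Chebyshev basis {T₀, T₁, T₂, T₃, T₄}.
(-15/8)T₀ + (5/4)T₁ + (3/2)T₂ + (3/4)T₃ + (3/8)T₄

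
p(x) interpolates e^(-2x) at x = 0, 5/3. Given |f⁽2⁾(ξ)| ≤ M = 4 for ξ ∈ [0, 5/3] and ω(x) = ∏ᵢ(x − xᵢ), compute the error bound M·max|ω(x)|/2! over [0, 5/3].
25/18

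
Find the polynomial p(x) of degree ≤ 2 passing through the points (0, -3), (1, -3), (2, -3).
-3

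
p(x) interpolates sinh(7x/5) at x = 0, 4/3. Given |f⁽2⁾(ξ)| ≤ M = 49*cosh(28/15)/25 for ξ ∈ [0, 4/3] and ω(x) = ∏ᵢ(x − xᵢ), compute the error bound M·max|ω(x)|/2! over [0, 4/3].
98*cosh(28/15)/225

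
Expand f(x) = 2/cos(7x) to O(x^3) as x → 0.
2 + 49*x**2 + O(x**3)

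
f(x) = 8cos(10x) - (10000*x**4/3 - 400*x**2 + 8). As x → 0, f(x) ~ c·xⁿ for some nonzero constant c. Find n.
6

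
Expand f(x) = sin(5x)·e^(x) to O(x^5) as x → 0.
5*x + 5*x**2 - 55*x**3/3 - 20*x**4 + O(x**5)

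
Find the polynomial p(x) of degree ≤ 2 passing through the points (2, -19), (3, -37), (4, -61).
-3*x**2 - 3*x - 1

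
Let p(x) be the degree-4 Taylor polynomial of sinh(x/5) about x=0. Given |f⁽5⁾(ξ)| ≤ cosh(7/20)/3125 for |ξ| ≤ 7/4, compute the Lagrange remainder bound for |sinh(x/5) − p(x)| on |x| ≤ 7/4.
16807*cosh(7/20)/384000000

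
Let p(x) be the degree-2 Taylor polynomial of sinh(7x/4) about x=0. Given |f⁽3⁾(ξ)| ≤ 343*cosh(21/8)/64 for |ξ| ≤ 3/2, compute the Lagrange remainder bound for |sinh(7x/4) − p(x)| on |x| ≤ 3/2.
3087*cosh(21/8)/1024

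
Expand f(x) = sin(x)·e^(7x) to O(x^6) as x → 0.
x + 7*x**2 + 73*x**3/3 + 56*x**4 + 2879*x**5/30 + O(x**6)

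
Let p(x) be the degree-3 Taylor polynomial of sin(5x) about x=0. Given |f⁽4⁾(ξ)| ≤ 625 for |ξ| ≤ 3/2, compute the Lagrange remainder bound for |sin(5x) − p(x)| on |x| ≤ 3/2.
16875/128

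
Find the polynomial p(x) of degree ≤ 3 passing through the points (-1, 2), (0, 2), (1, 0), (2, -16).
-2*x**3 - x**2 + x + 2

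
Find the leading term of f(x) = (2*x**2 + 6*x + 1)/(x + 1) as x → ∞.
2*x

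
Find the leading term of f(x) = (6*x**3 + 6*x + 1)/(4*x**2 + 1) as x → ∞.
3*x/2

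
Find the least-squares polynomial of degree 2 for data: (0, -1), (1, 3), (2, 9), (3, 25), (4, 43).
-27/35 + (1/7)x + (19/7)x²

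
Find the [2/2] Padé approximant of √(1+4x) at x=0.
(5*x**2 + 5*x + 1)/(x**2 + 3*x + 1)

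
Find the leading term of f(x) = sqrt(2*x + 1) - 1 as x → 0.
x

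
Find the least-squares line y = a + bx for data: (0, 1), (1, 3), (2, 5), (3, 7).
a = 1, b = 2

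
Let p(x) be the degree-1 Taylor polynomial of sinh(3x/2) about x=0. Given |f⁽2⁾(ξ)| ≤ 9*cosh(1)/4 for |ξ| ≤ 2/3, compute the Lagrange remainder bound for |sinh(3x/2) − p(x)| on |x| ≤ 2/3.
cosh(1)/2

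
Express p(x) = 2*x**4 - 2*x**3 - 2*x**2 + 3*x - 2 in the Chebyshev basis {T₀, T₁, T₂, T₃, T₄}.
(-9/4)T₀ + (3/2)T₁ + (-1/2)T₃ + (1/4)T₄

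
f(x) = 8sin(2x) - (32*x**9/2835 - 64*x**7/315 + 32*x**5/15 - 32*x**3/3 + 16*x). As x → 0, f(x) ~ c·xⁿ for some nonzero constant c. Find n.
11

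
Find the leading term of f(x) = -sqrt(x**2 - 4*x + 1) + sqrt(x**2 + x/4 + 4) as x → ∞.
17/8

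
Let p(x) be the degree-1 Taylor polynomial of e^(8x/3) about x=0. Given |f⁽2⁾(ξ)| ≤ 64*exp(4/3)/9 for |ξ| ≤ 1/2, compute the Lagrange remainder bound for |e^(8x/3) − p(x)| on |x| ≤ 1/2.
8*exp(4/3)/9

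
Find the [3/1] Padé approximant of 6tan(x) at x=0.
2*x*(x**2 + 3)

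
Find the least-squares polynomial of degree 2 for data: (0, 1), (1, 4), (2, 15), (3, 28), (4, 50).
32/35 + (27/35)x + (20/7)x²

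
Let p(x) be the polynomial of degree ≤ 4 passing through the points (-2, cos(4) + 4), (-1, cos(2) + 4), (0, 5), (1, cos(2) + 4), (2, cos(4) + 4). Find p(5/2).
175*cos(4)/64 - 75*cos(2)/16 + 445/64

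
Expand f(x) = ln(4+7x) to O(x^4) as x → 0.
log(4) + 7*x/4 - 49*x**2/32 + 343*x**3/192 + O(x**4)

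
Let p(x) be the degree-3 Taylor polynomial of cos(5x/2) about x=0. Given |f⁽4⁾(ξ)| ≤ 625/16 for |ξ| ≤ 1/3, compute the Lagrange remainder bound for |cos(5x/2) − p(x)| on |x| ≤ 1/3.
625/31104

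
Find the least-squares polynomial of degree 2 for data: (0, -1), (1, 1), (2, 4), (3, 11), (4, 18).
-1 + (4/5)x + x²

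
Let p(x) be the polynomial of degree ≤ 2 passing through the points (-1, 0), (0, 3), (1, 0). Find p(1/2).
9/4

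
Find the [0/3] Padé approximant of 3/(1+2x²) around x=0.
3/(2*x**2 + 1)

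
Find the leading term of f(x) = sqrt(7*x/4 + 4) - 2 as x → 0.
7*x/16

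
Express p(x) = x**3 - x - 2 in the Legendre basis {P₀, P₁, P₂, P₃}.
(-2)P₀ + (-2/5)P₁ + (2/5)P₃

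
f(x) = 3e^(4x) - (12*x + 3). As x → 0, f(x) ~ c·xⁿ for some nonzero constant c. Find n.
2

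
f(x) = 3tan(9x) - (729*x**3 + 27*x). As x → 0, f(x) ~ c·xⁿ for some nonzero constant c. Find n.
5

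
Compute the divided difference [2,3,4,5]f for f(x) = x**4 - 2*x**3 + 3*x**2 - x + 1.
12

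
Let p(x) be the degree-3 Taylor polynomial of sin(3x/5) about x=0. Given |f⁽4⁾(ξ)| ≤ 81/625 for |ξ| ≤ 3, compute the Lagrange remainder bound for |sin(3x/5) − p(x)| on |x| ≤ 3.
2187/5000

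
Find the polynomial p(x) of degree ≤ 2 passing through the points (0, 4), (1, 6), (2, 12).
2*x**2 + 4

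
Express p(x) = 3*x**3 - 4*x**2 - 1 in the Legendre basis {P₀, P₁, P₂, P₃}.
(-7/3)P₀ + (9/5)P₁ + (-8/3)P₂ + (6/5)P₃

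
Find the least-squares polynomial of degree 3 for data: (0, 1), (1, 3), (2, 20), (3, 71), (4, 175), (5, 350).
65/63 + (95/189)x + (-439/252)x² + (337/108)x³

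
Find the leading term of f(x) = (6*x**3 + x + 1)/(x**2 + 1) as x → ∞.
6*x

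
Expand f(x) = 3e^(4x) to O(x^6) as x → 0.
3 + 12*x + 24*x**2 + 32*x**3 + 32*x**4 + 128*x**5/5 + O(x**6)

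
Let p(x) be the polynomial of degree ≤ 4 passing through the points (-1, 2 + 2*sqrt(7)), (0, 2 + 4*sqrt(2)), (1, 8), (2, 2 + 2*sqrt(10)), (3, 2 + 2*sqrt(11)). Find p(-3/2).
-105*sqrt(2)/8 - 45*sqrt(10)/16 + 35*sqrt(11)/64 + 315*sqrt(7)/64 + 631/32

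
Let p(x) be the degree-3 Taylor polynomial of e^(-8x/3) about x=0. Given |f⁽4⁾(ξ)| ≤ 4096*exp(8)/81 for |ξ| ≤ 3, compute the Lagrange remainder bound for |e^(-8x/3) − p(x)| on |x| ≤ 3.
512*exp(8)/3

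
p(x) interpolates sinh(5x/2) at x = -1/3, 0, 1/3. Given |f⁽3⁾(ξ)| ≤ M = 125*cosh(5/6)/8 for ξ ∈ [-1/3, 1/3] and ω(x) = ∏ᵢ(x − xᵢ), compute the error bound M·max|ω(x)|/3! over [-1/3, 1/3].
125*sqrt(3)*cosh(5/6)/5832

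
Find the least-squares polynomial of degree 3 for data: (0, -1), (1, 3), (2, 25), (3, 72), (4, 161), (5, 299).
-68/63 + (47/378)x + (22/9)x² + (103/54)x³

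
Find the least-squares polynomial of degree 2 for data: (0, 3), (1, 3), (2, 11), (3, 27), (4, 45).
87/35 + (-62/35)x + (22/7)x²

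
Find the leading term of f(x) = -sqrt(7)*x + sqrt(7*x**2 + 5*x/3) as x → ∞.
5*sqrt(7)/42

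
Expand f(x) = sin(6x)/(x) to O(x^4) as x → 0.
6 - 36*x**2 + O(x**4)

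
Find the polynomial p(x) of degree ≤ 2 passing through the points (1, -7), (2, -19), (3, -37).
-3*x**2 - 3*x - 1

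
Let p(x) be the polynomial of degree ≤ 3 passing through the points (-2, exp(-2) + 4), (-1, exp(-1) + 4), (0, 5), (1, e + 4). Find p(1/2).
(-5*e + 1 + (5*e + 79)*exp(2))*exp(-2)/16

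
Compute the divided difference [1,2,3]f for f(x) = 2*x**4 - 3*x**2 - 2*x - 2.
47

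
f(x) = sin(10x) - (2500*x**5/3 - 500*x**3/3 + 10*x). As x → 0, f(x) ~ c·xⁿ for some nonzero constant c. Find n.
7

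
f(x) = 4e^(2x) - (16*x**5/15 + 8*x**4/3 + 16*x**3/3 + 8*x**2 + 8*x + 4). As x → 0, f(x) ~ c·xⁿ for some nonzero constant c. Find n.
6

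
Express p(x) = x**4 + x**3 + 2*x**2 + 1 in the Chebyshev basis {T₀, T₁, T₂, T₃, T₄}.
(19/8)T₀ + (3/4)T₁ + (3/2)T₂ + (1/4)T₃ + (1/8)T₄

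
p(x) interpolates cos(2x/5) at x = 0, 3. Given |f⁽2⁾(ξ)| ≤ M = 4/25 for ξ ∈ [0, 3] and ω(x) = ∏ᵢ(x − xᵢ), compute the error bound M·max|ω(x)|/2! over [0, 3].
9/50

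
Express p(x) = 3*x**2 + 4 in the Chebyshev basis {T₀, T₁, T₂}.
(11/2)T₀ + (3/2)T₂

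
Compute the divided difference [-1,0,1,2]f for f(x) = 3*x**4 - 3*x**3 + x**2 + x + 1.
3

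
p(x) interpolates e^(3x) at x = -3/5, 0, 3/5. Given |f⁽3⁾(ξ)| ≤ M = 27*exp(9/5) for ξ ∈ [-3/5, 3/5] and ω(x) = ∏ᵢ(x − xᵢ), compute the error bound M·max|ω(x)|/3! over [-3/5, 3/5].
27*sqrt(3)*exp(9/5)/125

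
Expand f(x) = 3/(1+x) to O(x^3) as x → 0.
3 - 3*x + 3*x**2 + O(x**3)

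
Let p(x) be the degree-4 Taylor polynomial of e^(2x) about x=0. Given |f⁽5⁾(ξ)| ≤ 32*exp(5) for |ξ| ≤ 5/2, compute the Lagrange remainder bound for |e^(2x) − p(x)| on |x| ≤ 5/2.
625*exp(5)/24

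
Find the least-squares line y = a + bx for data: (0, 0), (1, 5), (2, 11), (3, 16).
a = -1/10, b = 27/5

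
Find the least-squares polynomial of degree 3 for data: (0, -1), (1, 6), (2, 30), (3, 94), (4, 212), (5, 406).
-113/126 + (359/108)x + (1/126)x² + (337/108)x³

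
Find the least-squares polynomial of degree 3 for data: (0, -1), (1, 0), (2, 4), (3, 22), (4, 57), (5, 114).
-47/63 + (-397/378)x + (-1/126)x² + (26/27)x³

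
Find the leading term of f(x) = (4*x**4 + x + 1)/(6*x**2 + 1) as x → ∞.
2*x**2/3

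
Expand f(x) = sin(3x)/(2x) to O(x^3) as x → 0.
3/2 - 9*x**2/4 + O(x**3)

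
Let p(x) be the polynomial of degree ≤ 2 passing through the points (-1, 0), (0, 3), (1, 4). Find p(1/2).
15/4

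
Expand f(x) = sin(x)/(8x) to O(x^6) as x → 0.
1/8 - x**2/48 + x**4/960 + O(x**6)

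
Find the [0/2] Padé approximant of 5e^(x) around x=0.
5/(x**2/2 - x + 1)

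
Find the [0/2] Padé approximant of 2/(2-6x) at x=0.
1/(1 - 3*x)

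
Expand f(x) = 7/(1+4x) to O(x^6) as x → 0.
7 - 28*x + 112*x**2 - 448*x**3 + 1792*x**4 - 7168*x**5 + O(x**6)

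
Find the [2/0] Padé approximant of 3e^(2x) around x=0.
6*x**2 + 6*x + 3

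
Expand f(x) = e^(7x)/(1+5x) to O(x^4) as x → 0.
1 + 2*x + 29*x**2/2 - 46*x**3/3 + O(x**4)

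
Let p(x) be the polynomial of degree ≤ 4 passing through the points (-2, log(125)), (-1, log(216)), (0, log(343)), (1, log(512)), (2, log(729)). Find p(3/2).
log(9216*sqrt(2)*3**(19/64)*5**(113/128)*7**(23/64)/245)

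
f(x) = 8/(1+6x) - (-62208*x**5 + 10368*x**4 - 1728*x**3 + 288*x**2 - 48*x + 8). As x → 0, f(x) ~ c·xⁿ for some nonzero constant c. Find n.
6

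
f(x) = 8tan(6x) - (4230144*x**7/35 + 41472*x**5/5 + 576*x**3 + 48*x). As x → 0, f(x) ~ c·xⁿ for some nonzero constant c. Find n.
9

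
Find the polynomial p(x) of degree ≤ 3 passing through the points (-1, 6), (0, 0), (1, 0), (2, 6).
3*x**2 - 3*x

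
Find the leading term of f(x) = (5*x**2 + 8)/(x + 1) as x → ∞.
5*x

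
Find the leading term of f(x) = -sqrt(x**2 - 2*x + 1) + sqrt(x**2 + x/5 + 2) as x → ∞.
11/10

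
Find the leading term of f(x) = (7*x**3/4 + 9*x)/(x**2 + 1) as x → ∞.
7*x/4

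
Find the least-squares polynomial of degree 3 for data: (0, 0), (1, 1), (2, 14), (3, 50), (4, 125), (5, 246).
11/126 + (-953/756)x + (1/252)x² + (109/54)x³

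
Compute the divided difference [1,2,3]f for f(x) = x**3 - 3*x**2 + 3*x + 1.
3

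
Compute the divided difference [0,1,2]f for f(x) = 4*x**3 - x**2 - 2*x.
11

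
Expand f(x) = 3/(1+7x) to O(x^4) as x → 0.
3 - 21*x + 147*x**2 - 1029*x**3 + O(x**4)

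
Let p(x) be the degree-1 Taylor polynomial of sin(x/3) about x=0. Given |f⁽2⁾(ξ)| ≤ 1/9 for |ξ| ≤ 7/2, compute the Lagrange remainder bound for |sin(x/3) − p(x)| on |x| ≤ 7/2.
49/72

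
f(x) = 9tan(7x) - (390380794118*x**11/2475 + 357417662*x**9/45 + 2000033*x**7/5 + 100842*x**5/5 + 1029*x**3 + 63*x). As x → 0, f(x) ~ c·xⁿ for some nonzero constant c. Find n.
13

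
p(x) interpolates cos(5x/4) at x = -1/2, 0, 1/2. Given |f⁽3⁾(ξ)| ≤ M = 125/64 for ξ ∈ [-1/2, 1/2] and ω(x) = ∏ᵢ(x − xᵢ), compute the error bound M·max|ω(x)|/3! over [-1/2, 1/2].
125*sqrt(3)/13824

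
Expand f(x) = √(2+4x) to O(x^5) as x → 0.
sqrt(2) + sqrt(2)*x - sqrt(2)*x**2/2 + sqrt(2)*x**3/2 - 5*sqrt(2)*x**4/8 + O(x**5)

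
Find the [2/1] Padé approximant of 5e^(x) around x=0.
(5*x**2/6 + 10*x/3 + 5)/(1 - x/3)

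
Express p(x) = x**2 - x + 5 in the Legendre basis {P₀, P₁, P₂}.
(16/3)P₀ - P₁ + (2/3)P₂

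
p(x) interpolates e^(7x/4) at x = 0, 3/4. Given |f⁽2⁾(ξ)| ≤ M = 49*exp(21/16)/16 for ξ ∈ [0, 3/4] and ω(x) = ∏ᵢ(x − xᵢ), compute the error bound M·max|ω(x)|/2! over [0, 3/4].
441*exp(21/16)/2048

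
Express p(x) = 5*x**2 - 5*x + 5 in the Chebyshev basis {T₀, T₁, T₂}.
(15/2)T₀ + (-5)T₁ + (5/2)T₂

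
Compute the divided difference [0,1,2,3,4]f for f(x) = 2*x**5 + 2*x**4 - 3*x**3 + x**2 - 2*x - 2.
22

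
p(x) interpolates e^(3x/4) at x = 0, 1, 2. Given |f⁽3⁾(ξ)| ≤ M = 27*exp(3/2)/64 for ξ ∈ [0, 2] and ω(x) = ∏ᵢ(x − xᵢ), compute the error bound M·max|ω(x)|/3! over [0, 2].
sqrt(3)*exp(3/2)/64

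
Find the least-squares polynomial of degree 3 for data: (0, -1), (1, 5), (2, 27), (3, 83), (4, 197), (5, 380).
-52/63 + (635/189)x + (-37/36)x² + (337/108)x³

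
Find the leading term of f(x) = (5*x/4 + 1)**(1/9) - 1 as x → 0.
5*x/36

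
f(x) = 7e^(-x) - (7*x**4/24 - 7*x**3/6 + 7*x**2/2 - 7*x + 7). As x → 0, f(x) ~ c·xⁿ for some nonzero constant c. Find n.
5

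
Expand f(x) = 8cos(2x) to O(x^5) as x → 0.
8 - 16*x**2 + 16*x**4/3 + O(x**5)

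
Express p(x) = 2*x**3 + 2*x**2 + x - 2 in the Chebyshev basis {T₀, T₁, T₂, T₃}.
-T₀ + (5/2)T₁ + T₂ + (1/2)T₃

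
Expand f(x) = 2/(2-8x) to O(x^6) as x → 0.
1 + 4*x + 16*x**2 + 64*x**3 + 256*x**4 + 1024*x**5 + O(x**6)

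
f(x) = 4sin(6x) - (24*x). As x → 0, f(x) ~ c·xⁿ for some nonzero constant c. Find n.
3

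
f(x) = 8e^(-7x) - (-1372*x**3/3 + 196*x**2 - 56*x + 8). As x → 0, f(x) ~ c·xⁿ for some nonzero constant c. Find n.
4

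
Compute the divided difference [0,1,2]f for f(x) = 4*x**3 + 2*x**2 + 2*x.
14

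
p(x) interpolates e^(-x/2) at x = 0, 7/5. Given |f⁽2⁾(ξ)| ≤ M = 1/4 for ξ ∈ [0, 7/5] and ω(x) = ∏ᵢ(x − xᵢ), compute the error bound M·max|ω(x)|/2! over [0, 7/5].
49/800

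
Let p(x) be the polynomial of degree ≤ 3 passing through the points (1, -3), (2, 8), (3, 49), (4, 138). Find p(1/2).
-23/8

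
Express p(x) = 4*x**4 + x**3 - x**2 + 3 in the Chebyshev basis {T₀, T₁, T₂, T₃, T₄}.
(4)T₀ + (3/4)T₁ + (3/2)T₂ + (1/4)T₃ + (1/2)T₄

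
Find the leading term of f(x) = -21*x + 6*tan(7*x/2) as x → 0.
343*x**3/4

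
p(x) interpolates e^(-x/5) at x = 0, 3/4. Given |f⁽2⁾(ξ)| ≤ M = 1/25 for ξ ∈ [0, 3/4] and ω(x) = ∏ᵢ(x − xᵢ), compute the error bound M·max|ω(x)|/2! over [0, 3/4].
9/3200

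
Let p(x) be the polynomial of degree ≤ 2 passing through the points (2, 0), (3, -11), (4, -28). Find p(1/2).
21/4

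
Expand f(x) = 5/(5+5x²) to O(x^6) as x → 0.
1 - x**2 + x**4 + O(x**6)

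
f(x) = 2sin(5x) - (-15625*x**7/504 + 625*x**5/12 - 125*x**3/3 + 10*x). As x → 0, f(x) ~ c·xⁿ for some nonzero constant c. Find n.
9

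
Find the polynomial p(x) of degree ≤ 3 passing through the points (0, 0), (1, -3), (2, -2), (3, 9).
x**3 - x**2 - 3*x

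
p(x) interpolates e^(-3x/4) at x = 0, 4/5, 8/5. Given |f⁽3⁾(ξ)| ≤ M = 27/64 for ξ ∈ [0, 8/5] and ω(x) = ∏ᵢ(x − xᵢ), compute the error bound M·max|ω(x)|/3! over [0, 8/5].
sqrt(3)/125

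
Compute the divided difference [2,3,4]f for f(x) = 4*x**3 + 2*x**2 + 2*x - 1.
38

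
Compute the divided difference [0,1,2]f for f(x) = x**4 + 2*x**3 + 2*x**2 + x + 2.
15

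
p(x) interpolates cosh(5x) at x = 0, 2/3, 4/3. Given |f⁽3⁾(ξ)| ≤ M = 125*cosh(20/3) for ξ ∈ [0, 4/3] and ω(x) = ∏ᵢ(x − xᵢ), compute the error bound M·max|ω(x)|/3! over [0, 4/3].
1000*sqrt(3)*cosh(20/3)/729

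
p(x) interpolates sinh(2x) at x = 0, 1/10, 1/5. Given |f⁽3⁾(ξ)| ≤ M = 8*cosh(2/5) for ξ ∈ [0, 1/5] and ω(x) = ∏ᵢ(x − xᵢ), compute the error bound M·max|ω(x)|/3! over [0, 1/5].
sqrt(3)*cosh(2/5)/3375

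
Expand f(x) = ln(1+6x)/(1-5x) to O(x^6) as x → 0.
6*x + 12*x**2 + 132*x**3 + 336*x**4 + 16176*x**5/5 + O(x**6)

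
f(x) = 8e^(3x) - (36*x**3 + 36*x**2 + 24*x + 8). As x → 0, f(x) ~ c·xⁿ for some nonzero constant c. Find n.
4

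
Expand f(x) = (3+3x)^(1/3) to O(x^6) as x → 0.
3**(1/3) + 3**(1/3)*x/3 - 3**(1/3)*x**2/9 + 5*3**(1/3)*x**3/81 - 10*3**(1/3)*x**4/243 + 22*3**(1/3)*x**5/729 + O(x**6)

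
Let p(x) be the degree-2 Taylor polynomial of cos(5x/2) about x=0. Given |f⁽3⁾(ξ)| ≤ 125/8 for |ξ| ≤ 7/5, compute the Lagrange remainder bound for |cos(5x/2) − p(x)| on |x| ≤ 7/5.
343/48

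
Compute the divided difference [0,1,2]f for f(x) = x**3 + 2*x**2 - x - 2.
5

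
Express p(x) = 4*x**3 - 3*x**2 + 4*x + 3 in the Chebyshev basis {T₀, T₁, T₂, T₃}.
(3/2)T₀ + (7)T₁ + (-3/2)T₂ + T₃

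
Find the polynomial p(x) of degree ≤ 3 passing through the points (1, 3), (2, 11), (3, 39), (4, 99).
2*x**3 - 2*x**2 + 3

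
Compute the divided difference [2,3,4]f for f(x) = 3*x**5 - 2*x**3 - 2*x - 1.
837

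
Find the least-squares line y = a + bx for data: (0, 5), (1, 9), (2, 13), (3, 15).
a = 27/5, b = 17/5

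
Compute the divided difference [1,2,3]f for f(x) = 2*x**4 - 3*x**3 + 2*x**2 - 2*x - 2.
34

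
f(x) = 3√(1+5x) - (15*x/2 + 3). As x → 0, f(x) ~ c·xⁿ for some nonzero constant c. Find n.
2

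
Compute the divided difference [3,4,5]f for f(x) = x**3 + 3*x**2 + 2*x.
15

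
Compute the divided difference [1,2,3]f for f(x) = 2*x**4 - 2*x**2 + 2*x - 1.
48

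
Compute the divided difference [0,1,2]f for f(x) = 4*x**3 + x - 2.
12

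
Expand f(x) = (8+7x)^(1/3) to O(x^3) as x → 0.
2 + 7*x/12 - 49*x**2/288 + O(x**3)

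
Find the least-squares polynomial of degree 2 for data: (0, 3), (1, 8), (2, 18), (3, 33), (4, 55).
111/35 + (123/70)x + (39/14)x²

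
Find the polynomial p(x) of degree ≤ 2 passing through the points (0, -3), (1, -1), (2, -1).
-x**2 + 3*x - 3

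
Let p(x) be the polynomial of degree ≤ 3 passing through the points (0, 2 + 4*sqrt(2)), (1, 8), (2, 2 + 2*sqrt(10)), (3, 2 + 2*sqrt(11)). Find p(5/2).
1/8 + sqrt(2)/4 + 5*sqrt(11)/8 + 15*sqrt(10)/8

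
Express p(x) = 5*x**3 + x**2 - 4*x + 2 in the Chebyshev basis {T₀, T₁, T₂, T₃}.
(5/2)T₀ + (-1/4)T₁ + (1/2)T₂ + (5/4)T₃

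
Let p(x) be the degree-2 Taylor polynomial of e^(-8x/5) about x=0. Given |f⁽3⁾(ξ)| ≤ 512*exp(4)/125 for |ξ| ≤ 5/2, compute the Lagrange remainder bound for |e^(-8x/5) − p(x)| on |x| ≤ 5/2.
32*exp(4)/3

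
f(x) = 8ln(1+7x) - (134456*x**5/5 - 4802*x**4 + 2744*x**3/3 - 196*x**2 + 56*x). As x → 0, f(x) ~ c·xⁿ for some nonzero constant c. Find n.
6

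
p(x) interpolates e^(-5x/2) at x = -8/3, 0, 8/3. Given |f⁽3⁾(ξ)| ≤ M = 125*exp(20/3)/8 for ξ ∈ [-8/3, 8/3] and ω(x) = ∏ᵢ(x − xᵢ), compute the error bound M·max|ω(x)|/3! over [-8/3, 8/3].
8000*sqrt(3)*exp(20/3)/729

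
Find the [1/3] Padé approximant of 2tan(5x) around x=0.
10*x/(1 - 25*x**2/3)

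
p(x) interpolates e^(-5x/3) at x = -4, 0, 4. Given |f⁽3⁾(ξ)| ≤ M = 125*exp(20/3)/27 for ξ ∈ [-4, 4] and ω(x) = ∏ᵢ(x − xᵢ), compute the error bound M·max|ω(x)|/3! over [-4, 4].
8000*sqrt(3)*exp(20/3)/729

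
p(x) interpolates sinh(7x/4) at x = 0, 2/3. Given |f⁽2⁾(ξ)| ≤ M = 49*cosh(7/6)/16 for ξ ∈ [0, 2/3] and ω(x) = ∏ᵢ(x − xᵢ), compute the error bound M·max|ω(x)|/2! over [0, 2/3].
49*cosh(7/6)/288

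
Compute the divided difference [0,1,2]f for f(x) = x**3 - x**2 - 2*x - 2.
2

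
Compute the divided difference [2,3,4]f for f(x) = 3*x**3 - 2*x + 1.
27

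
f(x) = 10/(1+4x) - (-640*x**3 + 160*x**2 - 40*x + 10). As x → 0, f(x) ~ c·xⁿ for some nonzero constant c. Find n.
4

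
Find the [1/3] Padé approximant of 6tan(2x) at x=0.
12*x/(1 - 4*x**2/3)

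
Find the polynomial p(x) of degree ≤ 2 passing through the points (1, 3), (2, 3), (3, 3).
3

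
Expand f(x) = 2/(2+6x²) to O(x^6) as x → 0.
1 - 3*x**2 + 9*x**4 + O(x**6)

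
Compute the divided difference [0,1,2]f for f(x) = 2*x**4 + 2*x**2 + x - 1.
16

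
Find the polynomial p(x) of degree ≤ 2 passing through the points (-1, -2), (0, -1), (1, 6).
3*x**2 + 4*x - 1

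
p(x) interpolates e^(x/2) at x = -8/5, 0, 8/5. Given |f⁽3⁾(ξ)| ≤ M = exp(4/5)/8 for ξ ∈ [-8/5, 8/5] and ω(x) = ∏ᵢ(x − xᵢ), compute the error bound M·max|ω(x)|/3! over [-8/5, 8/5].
64*sqrt(3)*exp(4/5)/3375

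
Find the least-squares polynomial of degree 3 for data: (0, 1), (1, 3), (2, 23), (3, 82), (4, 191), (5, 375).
20/21 + (-185/126)x + (11/21)x² + (53/18)x³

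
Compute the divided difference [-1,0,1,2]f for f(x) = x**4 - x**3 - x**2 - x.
1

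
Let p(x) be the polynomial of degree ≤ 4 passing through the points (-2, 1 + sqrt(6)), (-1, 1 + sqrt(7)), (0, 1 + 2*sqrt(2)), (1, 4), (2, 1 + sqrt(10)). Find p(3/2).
-35*sqrt(2)/32 - 5*sqrt(6)/128 + 7*sqrt(7)/32 + 35*sqrt(10)/128 + 137/32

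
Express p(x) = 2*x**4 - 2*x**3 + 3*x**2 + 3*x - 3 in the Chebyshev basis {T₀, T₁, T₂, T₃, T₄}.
(-3/4)T₀ + (3/2)T₁ + (5/2)T₂ + (-1/2)T₃ + (1/4)T₄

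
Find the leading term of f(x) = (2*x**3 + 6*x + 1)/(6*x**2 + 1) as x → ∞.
x/3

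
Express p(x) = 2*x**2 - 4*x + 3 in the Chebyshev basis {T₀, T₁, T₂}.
(4)T₀ + (-4)T₁ + T₂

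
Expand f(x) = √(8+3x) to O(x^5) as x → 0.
2*sqrt(2) + 3*sqrt(2)*x/8 - 9*sqrt(2)*x**2/256 + 27*sqrt(2)*x**3/4096 - 405*sqrt(2)*x**4/262144 + O(x**5)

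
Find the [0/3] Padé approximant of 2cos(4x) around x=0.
2/(8*x**2 + 1)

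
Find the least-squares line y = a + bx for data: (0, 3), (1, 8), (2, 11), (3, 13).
a = 19/5, b = 33/10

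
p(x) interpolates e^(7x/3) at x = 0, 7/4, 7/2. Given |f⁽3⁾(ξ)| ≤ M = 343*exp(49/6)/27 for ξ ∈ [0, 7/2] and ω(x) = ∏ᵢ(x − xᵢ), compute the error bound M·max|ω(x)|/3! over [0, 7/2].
117649*sqrt(3)*exp(49/6)/46656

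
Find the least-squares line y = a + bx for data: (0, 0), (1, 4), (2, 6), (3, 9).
a = 2/5, b = 29/10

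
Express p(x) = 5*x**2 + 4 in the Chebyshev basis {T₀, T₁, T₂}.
(13/2)T₀ + (5/2)T₂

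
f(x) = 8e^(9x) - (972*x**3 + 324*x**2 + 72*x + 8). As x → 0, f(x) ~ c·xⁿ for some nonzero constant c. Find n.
4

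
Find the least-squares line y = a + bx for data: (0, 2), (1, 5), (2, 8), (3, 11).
a = 2, b = 3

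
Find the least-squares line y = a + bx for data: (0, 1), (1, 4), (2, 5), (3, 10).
a = 4/5, b = 14/5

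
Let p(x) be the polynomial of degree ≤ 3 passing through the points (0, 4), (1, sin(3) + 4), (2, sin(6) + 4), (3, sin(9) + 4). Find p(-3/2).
135*sin(6)/16 - 189*sin(3)/16 - 35*sin(9)/16 + 4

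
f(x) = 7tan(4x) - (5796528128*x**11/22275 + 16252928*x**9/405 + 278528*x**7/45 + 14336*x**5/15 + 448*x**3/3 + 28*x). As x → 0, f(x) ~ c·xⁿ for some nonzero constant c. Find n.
13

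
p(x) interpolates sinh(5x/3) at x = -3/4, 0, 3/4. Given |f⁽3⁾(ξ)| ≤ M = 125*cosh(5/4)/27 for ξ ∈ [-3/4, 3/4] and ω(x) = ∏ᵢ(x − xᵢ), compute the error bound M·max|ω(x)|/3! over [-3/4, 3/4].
125*sqrt(3)*cosh(5/4)/1728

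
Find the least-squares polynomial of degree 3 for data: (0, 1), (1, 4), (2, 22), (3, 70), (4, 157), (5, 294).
74/63 + (-472/189)x + (361/126)x² + (101/54)x³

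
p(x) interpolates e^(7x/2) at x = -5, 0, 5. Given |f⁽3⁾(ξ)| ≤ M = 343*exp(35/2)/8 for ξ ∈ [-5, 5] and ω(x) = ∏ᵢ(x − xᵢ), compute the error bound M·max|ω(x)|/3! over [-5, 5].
42875*sqrt(3)*exp(35/2)/216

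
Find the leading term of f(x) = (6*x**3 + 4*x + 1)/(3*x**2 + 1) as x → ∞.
2*x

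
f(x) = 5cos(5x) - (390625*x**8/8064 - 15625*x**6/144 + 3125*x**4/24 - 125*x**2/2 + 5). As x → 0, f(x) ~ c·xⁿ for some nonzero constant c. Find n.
10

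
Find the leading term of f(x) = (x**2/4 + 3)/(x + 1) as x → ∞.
x/4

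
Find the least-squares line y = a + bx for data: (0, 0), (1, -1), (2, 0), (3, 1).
a = -3/5, b = 2/5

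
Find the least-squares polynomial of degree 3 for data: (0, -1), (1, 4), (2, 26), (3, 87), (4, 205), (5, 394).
-5/7 + (1/14)x + (11/14)x² + (3)x³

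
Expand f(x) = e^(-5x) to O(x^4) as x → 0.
1 - 5*x + 25*x**2/2 - 125*x**3/6 + O(x**4)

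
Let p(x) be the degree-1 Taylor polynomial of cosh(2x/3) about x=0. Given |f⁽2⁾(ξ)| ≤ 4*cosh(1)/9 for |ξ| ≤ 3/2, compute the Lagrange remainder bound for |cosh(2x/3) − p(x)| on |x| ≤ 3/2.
cosh(1)/2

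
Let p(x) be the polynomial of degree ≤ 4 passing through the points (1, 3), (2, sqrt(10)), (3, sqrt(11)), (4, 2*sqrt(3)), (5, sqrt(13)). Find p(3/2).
-35*sqrt(11)/64 - 5*sqrt(13)/128 + 7*sqrt(3)/16 + 105/128 + 35*sqrt(10)/32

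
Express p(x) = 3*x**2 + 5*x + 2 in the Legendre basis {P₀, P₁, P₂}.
(3)P₀ + (5)P₁ + (2)P₂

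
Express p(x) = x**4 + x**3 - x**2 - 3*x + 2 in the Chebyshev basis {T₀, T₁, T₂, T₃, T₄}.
(15/8)T₀ + (-9/4)T₁ + (1/4)T₃ + (1/8)T₄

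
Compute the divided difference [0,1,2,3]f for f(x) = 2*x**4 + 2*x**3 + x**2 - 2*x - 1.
14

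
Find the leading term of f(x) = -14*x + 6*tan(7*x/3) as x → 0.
686*x**3/27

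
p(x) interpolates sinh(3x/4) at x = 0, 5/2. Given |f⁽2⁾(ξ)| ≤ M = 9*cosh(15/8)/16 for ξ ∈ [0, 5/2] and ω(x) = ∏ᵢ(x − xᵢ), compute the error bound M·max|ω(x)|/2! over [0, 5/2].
225*cosh(15/8)/512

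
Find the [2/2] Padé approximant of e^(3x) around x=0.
(3*x**2/4 + 3*x/2 + 1)/(3*x**2/4 - 3*x/2 + 1)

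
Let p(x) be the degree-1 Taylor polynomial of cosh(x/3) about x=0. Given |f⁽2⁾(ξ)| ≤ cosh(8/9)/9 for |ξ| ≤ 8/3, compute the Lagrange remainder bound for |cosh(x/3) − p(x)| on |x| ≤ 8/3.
32*cosh(8/9)/81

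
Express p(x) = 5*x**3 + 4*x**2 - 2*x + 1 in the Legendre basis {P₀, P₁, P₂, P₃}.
(7/3)P₀ + P₁ + (8/3)P₂ + (2)P₃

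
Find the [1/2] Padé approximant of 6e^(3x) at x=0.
(6*x + 6)/(3*x**2/2 - 2*x + 1)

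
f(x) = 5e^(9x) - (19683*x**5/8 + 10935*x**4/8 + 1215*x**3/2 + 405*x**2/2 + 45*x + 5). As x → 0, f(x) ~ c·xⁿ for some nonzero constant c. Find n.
6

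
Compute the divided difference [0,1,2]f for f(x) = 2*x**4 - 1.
14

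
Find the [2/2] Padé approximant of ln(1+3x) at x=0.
3*x*(3*x + 2)/(2*(3*x**2/2 + 3*x + 1))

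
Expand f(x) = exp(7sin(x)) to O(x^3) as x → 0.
1 + 7*x + 49*x**2/2 + O(x**3)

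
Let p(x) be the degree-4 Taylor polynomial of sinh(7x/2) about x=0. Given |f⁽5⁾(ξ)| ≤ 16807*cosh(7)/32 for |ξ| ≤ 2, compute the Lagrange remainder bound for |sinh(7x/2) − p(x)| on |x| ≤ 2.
16807*cosh(7)/120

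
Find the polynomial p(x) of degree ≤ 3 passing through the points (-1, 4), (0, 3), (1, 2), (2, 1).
3 - x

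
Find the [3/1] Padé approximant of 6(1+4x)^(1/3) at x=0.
(-128*x**3/27 + 32*x**2/3 + 24*x + 6)/(8*x/3 + 1)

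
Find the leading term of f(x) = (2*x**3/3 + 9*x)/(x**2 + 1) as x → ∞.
2*x/3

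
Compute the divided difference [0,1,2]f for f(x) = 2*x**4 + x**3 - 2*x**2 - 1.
15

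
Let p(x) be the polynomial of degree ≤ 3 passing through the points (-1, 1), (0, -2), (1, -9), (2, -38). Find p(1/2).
-31/8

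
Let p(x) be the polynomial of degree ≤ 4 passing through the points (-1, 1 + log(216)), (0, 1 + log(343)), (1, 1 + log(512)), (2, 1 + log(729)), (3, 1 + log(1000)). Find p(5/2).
1 + log(729*2**(25/32)*3**(57/128)*5**(105/128)*7**(21/32)/32)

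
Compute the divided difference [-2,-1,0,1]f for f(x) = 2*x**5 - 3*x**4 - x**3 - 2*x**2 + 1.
15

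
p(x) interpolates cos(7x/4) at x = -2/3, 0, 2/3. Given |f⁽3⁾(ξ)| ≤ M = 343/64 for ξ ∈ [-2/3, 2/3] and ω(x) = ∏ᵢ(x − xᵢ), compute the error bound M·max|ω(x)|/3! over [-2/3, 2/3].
343*sqrt(3)/5832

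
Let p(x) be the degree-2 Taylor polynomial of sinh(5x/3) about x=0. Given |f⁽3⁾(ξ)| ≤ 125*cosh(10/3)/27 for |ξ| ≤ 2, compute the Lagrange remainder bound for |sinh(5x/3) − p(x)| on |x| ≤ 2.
500*cosh(10/3)/81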